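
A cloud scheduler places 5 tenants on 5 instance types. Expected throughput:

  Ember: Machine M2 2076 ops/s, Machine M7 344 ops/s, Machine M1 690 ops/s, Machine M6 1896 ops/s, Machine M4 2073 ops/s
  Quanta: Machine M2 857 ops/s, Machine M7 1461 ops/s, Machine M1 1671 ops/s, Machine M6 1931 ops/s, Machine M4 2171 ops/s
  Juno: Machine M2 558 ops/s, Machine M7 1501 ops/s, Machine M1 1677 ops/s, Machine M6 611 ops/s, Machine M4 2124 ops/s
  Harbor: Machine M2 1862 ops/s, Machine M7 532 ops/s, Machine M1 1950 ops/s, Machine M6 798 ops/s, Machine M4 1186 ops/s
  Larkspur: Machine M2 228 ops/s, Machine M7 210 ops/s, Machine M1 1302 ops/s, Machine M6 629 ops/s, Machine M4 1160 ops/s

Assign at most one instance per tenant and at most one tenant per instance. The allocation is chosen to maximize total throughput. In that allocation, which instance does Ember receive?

Ember receives Machine M6.

Optimal: Ember→Machine M6 (1896 ops/s), Quanta→Machine M4 (2171 ops/s), Juno→Machine M7 (1501 ops/s), Harbor→Machine M2 (1862 ops/s), Larkspur→Machine M1 (1302 ops/s) — total 1896+2171+1501+1862+1302 = 8732 ops/s.
Column-greedy (each instance in turn goes to its best remaining tenant) gives 8618 ops/s, worse by 114.
Next-best assignment: Ember→Machine M4, Quanta→Machine M6, Juno→Machine M7, Harbor→Machine M2, Larkspur→Machine M1 = 8669 ops/s.
No other one-to-one assignment exceeds 8732 ops/s.
Ember's own top instance is Machine M2 (2076 ops/s), but forcing Ember→Machine M2 and reassigning the rest optimally gives only 8618 ops/s — worse by 114.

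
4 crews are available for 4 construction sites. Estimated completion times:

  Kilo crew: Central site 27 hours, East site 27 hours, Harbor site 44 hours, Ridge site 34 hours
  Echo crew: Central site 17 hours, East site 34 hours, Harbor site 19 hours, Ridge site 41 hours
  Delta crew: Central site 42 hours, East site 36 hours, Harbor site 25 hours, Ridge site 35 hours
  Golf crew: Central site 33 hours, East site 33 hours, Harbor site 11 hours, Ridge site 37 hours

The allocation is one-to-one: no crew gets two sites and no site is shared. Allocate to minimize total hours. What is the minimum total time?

Minimum total: 90 hours

Optimal: Kilo crew→East site (27 hours), Echo crew→Central site (17 hours), Delta crew→Ridge site (35 hours), Golf crew→Harbor site (11 hours) — total 27+17+35+11 = 90 hours.
Row-greedy (each crew in turn takes its cheapest remaining site) gives 114 hours, worse by 24.
Next-best assignment: Kilo crew→Ridge site, Echo crew→Central site, Delta crew→East site, Golf crew→Harbor site = 98 hours.
Every other assignment is strictly worse.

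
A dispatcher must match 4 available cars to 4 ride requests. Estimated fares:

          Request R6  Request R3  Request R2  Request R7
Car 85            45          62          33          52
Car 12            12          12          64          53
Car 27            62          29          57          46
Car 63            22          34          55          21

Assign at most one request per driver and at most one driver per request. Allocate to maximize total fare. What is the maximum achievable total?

This is a one-to-one assignment (maximum-weight bipartite matching).
Optimal: Car 85→Request R3 ($62), Car 12→Request R7 ($53), Car 27→Request R6 ($62), Car 63→Request R2 ($55) — total 62+53+62+55 = $232.
Row-greedy (each driver in turn takes its best remaining request) gives $209, worse by 23.
Swapping Car 12↔Car 85 (Car 12→Request R3 $12, Car 85→Request R7 $52) loses 51.

Max total: $232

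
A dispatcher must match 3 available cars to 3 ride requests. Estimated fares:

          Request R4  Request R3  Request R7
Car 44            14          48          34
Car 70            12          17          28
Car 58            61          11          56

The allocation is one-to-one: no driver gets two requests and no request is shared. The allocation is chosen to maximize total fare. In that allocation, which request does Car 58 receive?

Car 58 receives Request R4.

Optimal: Car 44→Request R3 ($48), Car 70→Request R7 ($28), Car 58→Request R4 ($61) — total 48+28+61 = $137.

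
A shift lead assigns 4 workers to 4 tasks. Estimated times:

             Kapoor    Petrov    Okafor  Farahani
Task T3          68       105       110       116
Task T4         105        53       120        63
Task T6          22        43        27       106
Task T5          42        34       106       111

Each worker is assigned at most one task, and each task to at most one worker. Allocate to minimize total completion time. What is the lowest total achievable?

Min total: 192 min

Optimal: Kapoor→Task T3 (68 min), Petrov→Task T5 (34 min), Okafor→Task T6 (27 min), Farahani→Task T4 (63 min) — total 68+34+27+63 = 192 min.
Column-greedy (each task in turn goes to its cheapest remaining worker) gives 259 min, worse by 67.
Swapping Farahani↔Petrov (Farahani→Task T5 111 min, Petrov→Task T4 53 min) adds 67.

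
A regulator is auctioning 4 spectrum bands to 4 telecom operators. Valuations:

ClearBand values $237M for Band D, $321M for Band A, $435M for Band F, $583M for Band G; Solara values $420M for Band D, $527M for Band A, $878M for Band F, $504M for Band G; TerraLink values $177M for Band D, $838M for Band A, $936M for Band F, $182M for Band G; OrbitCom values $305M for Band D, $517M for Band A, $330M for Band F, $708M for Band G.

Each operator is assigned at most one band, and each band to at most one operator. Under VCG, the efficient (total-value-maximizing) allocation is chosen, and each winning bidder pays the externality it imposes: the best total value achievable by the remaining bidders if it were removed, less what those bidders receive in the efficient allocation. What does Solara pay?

Solara pays $253M.

Efficient allocation: ClearBand→Band D ($237M), Solara→Band F ($878M), TerraLink→Band A ($838M), OrbitCom→Band G ($708M); total welfare W = $2661M.
Solara receives Band F at value $878M, so the others get W − 878 = $1783M.
Without Solara: best allocation of the remaining 3 bidders over all 4 bands is ClearBand→Band G ($583M), TerraLink→Band F ($936M), OrbitCom→Band A ($517M), total $2036M.
VCG payment = (others' best without Solara) − (others' welfare with Solara) = 2036 − 1783 = $253M.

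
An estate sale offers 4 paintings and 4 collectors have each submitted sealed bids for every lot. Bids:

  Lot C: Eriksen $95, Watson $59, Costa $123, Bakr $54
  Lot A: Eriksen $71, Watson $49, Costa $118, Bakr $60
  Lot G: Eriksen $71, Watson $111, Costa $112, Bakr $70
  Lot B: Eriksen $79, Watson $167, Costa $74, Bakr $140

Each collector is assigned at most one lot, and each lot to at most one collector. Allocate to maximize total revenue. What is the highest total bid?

Max total: $464

Treat this as an assignment problem: match each collector to one lot.
Optimal: Eriksen→Lot C ($95), Watson→Lot G ($111), Costa→Lot A ($118), Bakr→Lot B ($140) — total 95+111+118+140 = $464.
Column-greedy (each lot in turn goes to its best remaining collector) gives $445, worse by 19.
Next-best assignment: Eriksen→Lot C, Watson→Lot B, Costa→Lot A, Bakr→Lot G = $450.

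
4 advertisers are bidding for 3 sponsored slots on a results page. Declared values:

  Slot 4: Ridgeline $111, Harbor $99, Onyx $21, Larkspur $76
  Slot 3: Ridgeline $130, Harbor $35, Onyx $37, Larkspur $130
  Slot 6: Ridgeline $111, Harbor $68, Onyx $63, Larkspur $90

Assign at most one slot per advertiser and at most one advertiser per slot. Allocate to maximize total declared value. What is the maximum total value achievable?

Optimal: Harbor→Slot 4 ($99), Larkspur→Slot 3 ($130), Ridgeline→Slot 6 ($111) — total 99+130+111 = $340.
Next-best assignment: Harbor→Slot 4, Ridgeline→Slot 3, Larkspur→Slot 6 = $319.
Checked against all permutations: $340 is optimal.

Maximum total: $340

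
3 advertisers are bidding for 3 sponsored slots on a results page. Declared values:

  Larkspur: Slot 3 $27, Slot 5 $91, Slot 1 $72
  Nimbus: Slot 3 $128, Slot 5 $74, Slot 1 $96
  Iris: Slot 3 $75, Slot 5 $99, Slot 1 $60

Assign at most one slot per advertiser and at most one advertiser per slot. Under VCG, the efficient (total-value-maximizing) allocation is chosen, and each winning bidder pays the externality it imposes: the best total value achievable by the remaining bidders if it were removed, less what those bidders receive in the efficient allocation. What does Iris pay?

Iris pays $19.

Efficient allocation: Larkspur→Slot 1 ($72), Nimbus→Slot 3 ($128), Iris→Slot 5 ($99); total welfare W = $299.
Iris receives Slot 5 at value $99, so the others get W − 99 = $200.
Without Iris: best allocation of the remaining 2 bidders over all 3 slots is Larkspur→Slot 5 ($91), Nimbus→Slot 3 ($128), total $219.
VCG payment = (others' best without Iris) − (others' welfare with Iris) = 219 − 200 = $19.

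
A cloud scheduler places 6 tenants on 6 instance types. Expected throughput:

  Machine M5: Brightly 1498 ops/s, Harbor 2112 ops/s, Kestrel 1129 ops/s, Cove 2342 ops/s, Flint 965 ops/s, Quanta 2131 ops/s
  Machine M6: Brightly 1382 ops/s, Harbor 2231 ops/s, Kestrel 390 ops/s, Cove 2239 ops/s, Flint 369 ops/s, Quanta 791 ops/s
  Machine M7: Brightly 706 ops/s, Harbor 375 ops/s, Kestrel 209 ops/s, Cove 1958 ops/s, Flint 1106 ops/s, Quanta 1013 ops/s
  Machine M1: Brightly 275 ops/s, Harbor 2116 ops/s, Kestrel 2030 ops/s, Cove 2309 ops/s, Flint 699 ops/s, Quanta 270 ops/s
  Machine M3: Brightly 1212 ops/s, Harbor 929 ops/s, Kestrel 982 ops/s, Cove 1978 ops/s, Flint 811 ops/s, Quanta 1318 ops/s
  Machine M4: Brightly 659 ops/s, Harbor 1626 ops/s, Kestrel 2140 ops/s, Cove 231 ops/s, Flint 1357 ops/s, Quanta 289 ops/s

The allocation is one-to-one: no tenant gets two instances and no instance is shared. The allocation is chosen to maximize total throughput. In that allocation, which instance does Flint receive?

This is the linear assignment problem.
Optimal: Brightly→Machine M3 (1212 ops/s), Harbor→Machine M6 (2231 ops/s), Kestrel→Machine M4 (2140 ops/s), Cove→Machine M1 (2309 ops/s), Flint→Machine M7 (1106 ops/s), Quanta→Machine M5 (2131 ops/s) — total 1212+2231+2140+2309+1106+2131 = 11129 ops/s.
Row-greedy (each tenant in turn takes its best remaining instance) gives 10602 ops/s, worse by 527.
Every other assignment is strictly worse.
Flint's own top instance is Machine M4 (1357 ops/s), but forcing Flint→Machine M4 and reassigning the rest optimally gives only 10919 ops/s — worse by 210.

Flint receives Machine M7.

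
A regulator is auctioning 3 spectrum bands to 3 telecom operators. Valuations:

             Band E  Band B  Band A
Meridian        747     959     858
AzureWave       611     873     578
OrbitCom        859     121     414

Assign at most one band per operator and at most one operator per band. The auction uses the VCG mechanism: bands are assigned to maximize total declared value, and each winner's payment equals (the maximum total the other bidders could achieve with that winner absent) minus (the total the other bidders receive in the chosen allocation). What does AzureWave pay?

Efficient allocation: Meridian→Band A ($858M), AzureWave→Band B ($873M), OrbitCom→Band E ($859M); total welfare W = $2590M.
AzureWave receives Band B at value $873M, so the others get W − 873 = $1717M.
Without AzureWave: best allocation of the remaining 2 bidders over all 3 bands is Meridian→Band B ($959M), OrbitCom→Band E ($859M), total $1818M.
VCG payment = (others' best without AzureWave) − (others' welfare with AzureWave) = 1818 − 1717 = $101M.

AzureWave pays $101M.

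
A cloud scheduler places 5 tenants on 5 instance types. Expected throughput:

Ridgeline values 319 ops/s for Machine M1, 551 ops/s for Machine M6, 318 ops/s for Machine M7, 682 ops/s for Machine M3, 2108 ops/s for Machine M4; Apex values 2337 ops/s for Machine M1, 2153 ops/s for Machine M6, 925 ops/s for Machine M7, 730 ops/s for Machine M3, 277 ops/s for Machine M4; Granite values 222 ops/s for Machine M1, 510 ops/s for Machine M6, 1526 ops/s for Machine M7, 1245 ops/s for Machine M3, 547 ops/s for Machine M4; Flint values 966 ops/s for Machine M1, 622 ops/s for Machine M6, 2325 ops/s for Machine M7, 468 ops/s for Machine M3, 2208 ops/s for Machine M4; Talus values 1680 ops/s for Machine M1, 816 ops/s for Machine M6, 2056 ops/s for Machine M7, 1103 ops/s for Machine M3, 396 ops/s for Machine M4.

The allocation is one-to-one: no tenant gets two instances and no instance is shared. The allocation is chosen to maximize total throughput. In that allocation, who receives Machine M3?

Optimal: Ridgeline→Machine M4 (2108 ops/s), Apex→Machine M6 (2153 ops/s), Granite→Machine M3 (1245 ops/s), Flint→Machine M7 (2325 ops/s), Talus→Machine M1 (1680 ops/s) — total 2108+2153+1245+2325+1680 = 9511 ops/s.
Max-entry greedy (repeatedly take the single best remaining cell) gives 8831 ops/s, worse by 680.
Every other assignment is strictly worse.
Granite's own top instance is Machine M7 (1526 ops/s), but forcing Granite→Machine M7 and reassigning the rest optimally gives only 8249 ops/s — worse by 1262.

Granite receives Machine M3.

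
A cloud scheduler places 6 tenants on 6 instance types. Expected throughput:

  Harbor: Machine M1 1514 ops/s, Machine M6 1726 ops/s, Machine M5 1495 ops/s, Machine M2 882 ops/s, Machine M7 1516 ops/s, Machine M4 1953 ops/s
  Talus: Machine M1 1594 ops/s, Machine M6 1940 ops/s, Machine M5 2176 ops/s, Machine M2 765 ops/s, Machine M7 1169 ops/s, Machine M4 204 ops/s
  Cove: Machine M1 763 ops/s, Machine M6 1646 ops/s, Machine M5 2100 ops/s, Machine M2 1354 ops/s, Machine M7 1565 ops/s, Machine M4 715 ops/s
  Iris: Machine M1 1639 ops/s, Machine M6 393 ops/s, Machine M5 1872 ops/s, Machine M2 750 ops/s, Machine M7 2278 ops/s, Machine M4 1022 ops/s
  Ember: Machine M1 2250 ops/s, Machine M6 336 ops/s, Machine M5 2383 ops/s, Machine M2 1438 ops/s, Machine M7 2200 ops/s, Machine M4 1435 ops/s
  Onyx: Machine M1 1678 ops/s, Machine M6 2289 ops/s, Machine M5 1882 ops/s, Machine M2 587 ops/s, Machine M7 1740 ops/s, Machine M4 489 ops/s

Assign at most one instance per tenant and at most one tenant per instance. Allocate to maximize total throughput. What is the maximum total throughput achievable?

Optimal: Harbor→Machine M4 (1953 ops/s), Talus→Machine M5 (2176 ops/s), Cove→Machine M2 (1354 ops/s), Iris→Machine M7 (2278 ops/s), Ember→Machine M1 (2250 ops/s), Onyx→Machine M6 (2289 ops/s) — total 1953+2176+1354+2278+2250+2289 = 12300 ops/s.
Row-greedy (each tenant in turn takes its best remaining instance) gives 10890 ops/s, worse by 1410.
Swapping Ember↔Cove (Ember→Machine M2 1438 ops/s, Cove→Machine M1 763 ops/s) loses 1403.

Max total: 12300 ops/s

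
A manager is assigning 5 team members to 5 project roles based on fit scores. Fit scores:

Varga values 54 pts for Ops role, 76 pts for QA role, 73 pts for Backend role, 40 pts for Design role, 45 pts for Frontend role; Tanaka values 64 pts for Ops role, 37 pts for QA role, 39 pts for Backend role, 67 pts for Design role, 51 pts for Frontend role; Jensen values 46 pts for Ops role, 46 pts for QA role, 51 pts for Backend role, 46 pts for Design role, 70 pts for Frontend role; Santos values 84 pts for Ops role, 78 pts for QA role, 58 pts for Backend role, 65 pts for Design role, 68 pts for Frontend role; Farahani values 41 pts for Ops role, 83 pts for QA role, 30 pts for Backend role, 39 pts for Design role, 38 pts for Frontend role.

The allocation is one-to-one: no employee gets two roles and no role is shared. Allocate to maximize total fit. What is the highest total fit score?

Maximum total: 377 pts

Optimal: Varga→Backend role (73 pts), Tanaka→Design role (67 pts), Jensen→Frontend role (70 pts), Santos→Ops role (84 pts), Farahani→QA role (83 pts) — total 73+67+70+84+83 = 377 pts.
Row-greedy (each employee in turn takes its best remaining role) gives 327 pts, worse by 50.
Every other assignment is strictly worse.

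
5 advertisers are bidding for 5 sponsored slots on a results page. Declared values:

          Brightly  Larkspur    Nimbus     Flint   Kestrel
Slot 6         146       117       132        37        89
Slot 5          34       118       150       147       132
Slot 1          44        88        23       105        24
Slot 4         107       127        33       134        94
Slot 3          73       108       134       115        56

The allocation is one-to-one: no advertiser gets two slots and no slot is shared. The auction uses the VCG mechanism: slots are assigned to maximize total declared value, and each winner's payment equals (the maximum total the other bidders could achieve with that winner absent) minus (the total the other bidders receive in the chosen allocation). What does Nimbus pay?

Nimbus pays $10.

Efficient allocation: Brightly→Slot 6 ($146), Larkspur→Slot 4 ($127), Nimbus→Slot 3 ($134), Flint→Slot 1 ($105), Kestrel→Slot 5 ($132); total welfare W = $644.
Nimbus receives Slot 3 at value $134, so the others get W − 134 = $510.
Without Nimbus: best allocation of the remaining 4 bidders over all 5 slots is Brightly→Slot 6 ($146), Larkspur→Slot 4 ($127), Flint→Slot 3 ($115), Kestrel→Slot 5 ($132), total $520.
VCG payment = (others' best without Nimbus) − (others' welfare with Nimbus) = 520 − 510 = $10.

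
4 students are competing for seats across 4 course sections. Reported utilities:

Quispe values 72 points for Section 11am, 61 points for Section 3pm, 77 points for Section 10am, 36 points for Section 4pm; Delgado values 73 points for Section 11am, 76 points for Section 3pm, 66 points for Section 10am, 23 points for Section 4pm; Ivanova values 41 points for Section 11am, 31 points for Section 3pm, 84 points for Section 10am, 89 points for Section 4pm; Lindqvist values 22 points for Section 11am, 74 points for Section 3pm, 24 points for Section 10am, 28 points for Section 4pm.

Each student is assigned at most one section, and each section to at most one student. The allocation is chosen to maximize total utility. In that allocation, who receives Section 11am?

Delgado receives Section 11am.

This is a one-to-one assignment (maximum-weight bipartite matching).
Optimal: Quispe→Section 10am (77 points), Delgado→Section 11am (73 points), Ivanova→Section 4pm (89 points), Lindqvist→Section 3pm (74 points) — total 77+73+89+74 = 313 points.
Max-entry greedy (repeatedly take the single best remaining cell) gives 264 points, worse by 49.
Next-best assignment: Quispe→Section 11am, Delgado→Section 10am, Ivanova→Section 4pm, Lindqvist→Section 3pm = 301 points.
No other one-to-one assignment exceeds 313 points.
Delgado's own top section is Section 3pm (76 points), but forcing Delgado→Section 3pm and reassigning the rest optimally gives only 264 points — worse by 49.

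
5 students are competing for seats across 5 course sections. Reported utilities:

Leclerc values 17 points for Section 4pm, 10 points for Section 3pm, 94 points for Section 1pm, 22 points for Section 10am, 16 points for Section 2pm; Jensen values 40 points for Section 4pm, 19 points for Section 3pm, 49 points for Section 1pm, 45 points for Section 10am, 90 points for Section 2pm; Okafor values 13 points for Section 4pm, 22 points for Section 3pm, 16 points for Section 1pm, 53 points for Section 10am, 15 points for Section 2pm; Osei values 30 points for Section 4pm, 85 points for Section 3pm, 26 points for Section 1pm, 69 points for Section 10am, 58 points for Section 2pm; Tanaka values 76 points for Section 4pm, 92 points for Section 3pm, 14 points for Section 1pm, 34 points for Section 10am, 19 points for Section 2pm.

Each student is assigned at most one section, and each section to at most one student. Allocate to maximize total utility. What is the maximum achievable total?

This is the linear assignment problem.
Optimal: Leclerc→Section 1pm (94 points), Jensen→Section 2pm (90 points), Okafor→Section 10am (53 points), Osei→Section 3pm (85 points), Tanaka→Section 4pm (76 points) — total 94+90+53+85+76 = 398 points.
Next-best assignment: Leclerc→Section 1pm, Jensen→Section 2pm, Okafor→Section 10am, Osei→Section 4pm, Tanaka→Section 3pm = 359 points.

Max total: 398 points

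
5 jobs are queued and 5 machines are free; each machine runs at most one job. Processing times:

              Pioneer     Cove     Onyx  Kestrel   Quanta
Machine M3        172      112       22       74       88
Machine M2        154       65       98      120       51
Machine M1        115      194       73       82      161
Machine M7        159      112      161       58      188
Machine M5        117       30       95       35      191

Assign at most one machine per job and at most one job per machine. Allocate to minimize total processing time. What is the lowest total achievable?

This is a one-to-one assignment (minimum-cost bipartite matching).
Optimal: Pioneer→Machine M1 (115 min), Cove→Machine M5 (30 min), Onyx→Machine M3 (22 min), Kestrel→Machine M7 (58 min), Quanta→Machine M2 (51 min) — total 115+30+22+58+51 = 276 min.
Column-greedy (each machine in turn goes to its cheapest remaining job) gives 384 min, worse by 108.
Next-best assignment: Pioneer→Machine M1, Cove→Machine M7, Onyx→Machine M3, Kestrel→Machine M5, Quanta→Machine M2 = 335 min.
Swapping Pioneer↔Cove (Pioneer→Machine M5 117 min, Cove→Machine M1 194 min) adds 166.

Minimum total: 276 min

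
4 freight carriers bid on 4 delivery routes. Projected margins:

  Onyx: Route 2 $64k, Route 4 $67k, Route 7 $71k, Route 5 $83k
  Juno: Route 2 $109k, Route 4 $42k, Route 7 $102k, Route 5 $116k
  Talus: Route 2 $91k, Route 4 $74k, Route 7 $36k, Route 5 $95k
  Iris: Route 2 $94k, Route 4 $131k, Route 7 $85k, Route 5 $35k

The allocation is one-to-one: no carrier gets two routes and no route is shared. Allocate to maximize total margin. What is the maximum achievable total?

Treat this as an assignment problem: match each carrier to one route.
Optimal: Onyx→Route 7 ($71k), Juno→Route 5 ($116k), Talus→Route 2 ($91k), Iris→Route 4 ($131k) — total 71+116+91+131 = $409k.
Column-greedy (each route in turn goes to its best remaining carrier) gives $406k, worse by 3.
Next-best assignment: Onyx→Route 5, Juno→Route 7, Talus→Route 2, Iris→Route 4 = $407k.

Maximum total: $409k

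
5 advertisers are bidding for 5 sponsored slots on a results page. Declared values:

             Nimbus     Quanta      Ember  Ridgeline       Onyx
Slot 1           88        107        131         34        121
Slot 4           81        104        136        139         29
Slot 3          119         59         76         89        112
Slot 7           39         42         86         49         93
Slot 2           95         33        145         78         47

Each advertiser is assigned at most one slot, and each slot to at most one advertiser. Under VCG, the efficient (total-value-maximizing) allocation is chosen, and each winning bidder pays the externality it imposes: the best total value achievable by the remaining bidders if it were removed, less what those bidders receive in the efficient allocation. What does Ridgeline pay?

Ridgeline pays $25.

Efficient allocation: Nimbus→Slot 3 ($119), Quanta→Slot 1 ($107), Ember→Slot 2 ($145), Ridgeline→Slot 4 ($139), Onyx→Slot 7 ($93); total welfare W = $603.
Ridgeline receives Slot 4 at value $139, so the others get W − 139 = $464.
Without Ridgeline: best allocation of the remaining 4 bidders over all 5 slots is Nimbus→Slot 3 ($119), Quanta→Slot 4 ($104), Ember→Slot 2 ($145), Onyx→Slot 1 ($121), total $489.
VCG payment = (others' best without Ridgeline) − (others' welfare with Ridgeline) = 489 − 464 = $25.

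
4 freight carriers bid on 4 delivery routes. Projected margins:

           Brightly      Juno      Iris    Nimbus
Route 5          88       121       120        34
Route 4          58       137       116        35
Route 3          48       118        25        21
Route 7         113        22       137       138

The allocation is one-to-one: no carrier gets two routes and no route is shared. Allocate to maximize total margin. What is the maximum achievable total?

Optimal: Brightly→Route 5 ($88k), Juno→Route 3 ($118k), Iris→Route 4 ($116k), Nimbus→Route 7 ($138k) — total 88+118+116+138 = $460k.
Max-entry greedy (repeatedly take the single best remaining cell) gives $443k, worse by 17.

Maximum total: $460k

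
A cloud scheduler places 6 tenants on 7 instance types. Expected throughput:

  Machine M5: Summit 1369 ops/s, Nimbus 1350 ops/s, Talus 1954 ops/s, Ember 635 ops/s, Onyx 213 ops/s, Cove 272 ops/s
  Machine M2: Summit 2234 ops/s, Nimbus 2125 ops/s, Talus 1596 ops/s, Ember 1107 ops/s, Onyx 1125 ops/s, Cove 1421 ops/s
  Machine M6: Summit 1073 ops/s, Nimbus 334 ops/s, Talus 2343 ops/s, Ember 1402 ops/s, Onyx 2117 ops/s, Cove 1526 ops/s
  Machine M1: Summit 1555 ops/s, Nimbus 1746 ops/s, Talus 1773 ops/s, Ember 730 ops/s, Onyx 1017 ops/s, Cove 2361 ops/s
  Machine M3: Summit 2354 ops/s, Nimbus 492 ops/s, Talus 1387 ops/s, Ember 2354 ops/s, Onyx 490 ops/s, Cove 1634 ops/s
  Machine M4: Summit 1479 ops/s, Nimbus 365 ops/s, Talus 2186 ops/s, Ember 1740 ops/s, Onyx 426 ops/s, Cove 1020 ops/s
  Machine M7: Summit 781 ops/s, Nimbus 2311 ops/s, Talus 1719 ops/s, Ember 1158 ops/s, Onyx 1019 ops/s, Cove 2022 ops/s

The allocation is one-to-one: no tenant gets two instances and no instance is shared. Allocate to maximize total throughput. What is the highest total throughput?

Maximum total: 13563 ops/s

Optimal: Summit→Machine M2 (2234 ops/s), Nimbus→Machine M7 (2311 ops/s), Talus→Machine M4 (2186 ops/s), Ember→Machine M3 (2354 ops/s), Onyx→Machine M6 (2117 ops/s), Cove→Machine M1 (2361 ops/s) — total 2234+2311+2186+2354+2117+2361 = 13563 ops/s.
Max-entry greedy (repeatedly take the single best remaining cell) gives 12234 ops/s, worse by 1329.
No other one-to-one assignment exceeds 13563 ops/s.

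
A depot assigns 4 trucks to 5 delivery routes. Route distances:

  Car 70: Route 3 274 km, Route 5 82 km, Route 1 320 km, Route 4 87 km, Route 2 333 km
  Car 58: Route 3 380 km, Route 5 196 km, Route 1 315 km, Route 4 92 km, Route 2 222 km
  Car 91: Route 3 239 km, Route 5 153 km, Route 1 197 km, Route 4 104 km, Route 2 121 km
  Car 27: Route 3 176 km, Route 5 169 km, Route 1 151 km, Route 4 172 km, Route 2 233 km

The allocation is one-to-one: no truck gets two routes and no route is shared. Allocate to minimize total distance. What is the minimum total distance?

This is the linear assignment problem.
Optimal: Car 70→Route 5 (82 km), Car 58→Route 4 (92 km), Car 91→Route 2 (121 km), Car 27→Route 1 (151 km) — total 82+92+121+151 = 446 km.
Column-greedy (each route in turn goes to its cheapest remaining truck) gives 547 km, worse by 101.
Next-best assignment: Car 70→Route 5, Car 58→Route 4, Car 91→Route 2, Car 27→Route 3 = 471 km.

Minimum total: 446 km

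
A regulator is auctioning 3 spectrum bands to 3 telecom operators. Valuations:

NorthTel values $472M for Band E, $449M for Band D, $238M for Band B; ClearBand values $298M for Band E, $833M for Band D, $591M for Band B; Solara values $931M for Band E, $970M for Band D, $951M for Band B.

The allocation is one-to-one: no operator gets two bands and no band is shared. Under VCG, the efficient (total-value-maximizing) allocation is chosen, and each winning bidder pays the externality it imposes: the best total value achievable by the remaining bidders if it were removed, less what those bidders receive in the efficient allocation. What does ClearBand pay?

ClearBand pays $19M.

Efficient allocation: NorthTel→Band E ($472M), ClearBand→Band D ($833M), Solara→Band B ($951M); total welfare W = $2256M.
ClearBand receives Band D at value $833M, so the others get W − 833 = $1423M.
Without ClearBand: best allocation of the remaining 2 bidders over all 3 bands is NorthTel→Band E ($472M), Solara→Band D ($970M), total $1442M.
VCG payment = (others' best without ClearBand) − (others' welfare with ClearBand) = 1442 − 1423 = $19M.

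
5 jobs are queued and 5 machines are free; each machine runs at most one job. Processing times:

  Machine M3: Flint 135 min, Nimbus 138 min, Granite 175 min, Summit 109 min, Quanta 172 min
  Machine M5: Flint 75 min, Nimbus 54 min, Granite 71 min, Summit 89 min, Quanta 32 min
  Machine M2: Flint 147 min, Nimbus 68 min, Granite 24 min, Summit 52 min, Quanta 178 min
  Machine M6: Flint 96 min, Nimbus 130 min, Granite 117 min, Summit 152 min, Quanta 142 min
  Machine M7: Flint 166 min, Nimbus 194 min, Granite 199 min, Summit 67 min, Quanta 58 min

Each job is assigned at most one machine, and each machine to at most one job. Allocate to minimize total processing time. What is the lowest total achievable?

Optimal: Flint→Machine M6 (96 min), Nimbus→Machine M5 (54 min), Granite→Machine M2 (24 min), Summit→Machine M3 (109 min), Quanta→Machine M7 (58 min) — total 96+54+24+109+58 = 341 min.
Row-greedy (each job in turn takes its cheapest remaining machine) gives 499 min, worse by 158.

Min total: 341 min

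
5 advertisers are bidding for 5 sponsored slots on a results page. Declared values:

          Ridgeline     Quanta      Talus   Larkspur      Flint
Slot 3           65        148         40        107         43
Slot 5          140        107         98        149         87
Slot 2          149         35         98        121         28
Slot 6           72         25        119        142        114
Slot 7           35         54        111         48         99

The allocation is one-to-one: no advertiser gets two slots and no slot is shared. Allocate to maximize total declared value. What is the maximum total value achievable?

This is a one-to-one assignment (maximum-weight bipartite matching).
Optimal: Ridgeline→Slot 2 ($149), Quanta→Slot 3 ($148), Talus→Slot 7 ($111), Larkspur→Slot 5 ($149), Flint→Slot 6 ($114) — total 149+148+111+149+114 = $671.

Maximum total: $671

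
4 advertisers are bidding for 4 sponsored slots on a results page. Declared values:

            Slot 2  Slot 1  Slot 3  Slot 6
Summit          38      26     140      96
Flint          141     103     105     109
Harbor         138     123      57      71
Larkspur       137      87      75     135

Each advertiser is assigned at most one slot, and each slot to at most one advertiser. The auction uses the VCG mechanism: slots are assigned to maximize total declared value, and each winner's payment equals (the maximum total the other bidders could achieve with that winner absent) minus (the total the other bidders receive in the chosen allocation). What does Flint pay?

Flint pays $15.

Efficient allocation: Summit→Slot 3 ($140), Flint→Slot 2 ($141), Harbor→Slot 1 ($123), Larkspur→Slot 6 ($135); total welfare W = $539.
Flint receives Slot 2 at value $141, so the others get W − 141 = $398.
Without Flint: best allocation of the remaining 3 bidders over all 4 slots is Summit→Slot 3 ($140), Harbor→Slot 2 ($138), Larkspur→Slot 6 ($135), total $413.
VCG payment = (others' best without Flint) − (others' welfare with Flint) = 413 − 398 = $15.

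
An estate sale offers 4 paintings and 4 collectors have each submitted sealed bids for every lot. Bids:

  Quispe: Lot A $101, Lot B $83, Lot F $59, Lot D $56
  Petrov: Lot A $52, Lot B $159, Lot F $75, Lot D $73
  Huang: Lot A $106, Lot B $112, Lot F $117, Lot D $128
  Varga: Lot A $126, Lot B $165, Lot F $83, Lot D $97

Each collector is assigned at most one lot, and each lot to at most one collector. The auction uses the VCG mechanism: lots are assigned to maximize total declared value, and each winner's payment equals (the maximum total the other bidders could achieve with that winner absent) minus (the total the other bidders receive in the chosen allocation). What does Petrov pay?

Petrov pays $79.

Efficient allocation: Quispe→Lot A ($101), Petrov→Lot B ($159), Huang→Lot F ($117), Varga→Lot D ($97); total welfare W = $474.
Petrov receives Lot B at value $159, so the others get W − 159 = $315.
Without Petrov: best allocation of the remaining 3 bidders over all 4 lots is Quispe→Lot A ($101), Huang→Lot D ($128), Varga→Lot B ($165), total $394.
VCG payment = (others' best without Petrov) − (others' welfare with Petrov) = 394 − 315 = $79.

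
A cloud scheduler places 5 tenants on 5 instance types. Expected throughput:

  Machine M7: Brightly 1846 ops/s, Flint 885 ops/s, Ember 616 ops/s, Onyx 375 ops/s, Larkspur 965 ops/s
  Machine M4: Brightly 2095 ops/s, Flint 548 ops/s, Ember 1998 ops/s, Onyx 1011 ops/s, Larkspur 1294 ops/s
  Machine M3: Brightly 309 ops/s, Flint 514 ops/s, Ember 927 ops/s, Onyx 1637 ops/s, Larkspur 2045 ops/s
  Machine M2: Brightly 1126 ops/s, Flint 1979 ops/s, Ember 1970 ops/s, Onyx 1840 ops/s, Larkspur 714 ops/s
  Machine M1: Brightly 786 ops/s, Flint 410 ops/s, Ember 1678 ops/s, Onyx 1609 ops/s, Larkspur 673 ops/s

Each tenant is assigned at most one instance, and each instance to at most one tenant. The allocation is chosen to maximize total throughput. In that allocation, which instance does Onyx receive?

Onyx receives Machine M1.

Optimal: Brightly→Machine M7 (1846 ops/s), Flint→Machine M2 (1979 ops/s), Ember→Machine M4 (1998 ops/s), Onyx→Machine M1 (1609 ops/s), Larkspur→Machine M3 (2045 ops/s) — total 1846+1979+1998+1609+2045 = 9477 ops/s.
Swapping Onyx↔Flint (Onyx→Machine M2 1840 ops/s, Flint→Machine M1 410 ops/s) loses 1338.
Every other assignment is strictly worse.
Onyx's own top instance is Machine M2 (1840 ops/s), but forcing Onyx→Machine M2 and reassigning the rest optimally gives only 8543 ops/s — worse by 934.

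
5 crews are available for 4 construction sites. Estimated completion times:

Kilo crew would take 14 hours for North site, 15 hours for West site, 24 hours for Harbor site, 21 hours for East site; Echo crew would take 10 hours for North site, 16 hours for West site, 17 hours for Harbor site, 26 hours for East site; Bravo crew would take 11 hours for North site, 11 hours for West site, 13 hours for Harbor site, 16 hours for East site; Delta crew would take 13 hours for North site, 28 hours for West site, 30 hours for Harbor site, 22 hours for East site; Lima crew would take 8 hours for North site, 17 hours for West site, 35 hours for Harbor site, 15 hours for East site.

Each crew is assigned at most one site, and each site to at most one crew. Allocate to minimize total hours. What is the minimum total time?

Min total: 53 hours

Treat this as an assignment problem: match each crew to one site.
Optimal: Echo crew→North site (10 hours), Kilo crew→West site (15 hours), Bravo crew→Harbor site (13 hours), Lima crew→East site (15 hours) — total 10+15+13+15 = 53 hours.
Row-greedy (each crew in turn takes its cheapest remaining site) gives 65 hours, worse by 12.
Next-best assignment: Delta crew→North site, Kilo crew→West site, Bravo crew→Harbor site, Lima crew→East site = 56 hours.
No other one-to-one assignment undercuts 53 hours.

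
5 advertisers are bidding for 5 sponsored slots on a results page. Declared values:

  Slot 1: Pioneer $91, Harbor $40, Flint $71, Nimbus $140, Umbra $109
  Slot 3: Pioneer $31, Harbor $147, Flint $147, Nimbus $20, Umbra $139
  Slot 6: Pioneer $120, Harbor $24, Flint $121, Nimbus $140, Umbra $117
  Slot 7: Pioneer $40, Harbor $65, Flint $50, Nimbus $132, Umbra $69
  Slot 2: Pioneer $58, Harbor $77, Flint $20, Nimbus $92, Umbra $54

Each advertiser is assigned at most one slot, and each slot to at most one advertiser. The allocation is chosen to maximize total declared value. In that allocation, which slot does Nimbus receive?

Optimal: Pioneer→Slot 6 ($120), Harbor→Slot 2 ($77), Flint→Slot 3 ($147), Nimbus→Slot 7 ($132), Umbra→Slot 1 ($109) — total 120+77+147+132+109 = $585.
Row-greedy (each advertiser in turn takes its best remaining slot) gives $524, worse by 61.
Nimbus's own top slot is Slot 1 ($140), but forcing Nimbus→Slot 1 and reassigning the rest optimally gives only $553 — worse by 32.

Nimbus receives Slot 7.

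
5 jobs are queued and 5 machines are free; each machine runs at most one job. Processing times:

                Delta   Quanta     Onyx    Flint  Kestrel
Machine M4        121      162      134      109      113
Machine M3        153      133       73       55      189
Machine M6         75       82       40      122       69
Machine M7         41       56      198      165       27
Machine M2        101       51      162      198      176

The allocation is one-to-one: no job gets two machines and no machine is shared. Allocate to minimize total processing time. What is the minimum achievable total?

Optimal: Delta→Machine M4 (121 min), Quanta→Machine M2 (51 min), Onyx→Machine M6 (40 min), Flint→Machine M3 (55 min), Kestrel→Machine M7 (27 min) — total 121+51+40+55+27 = 294 min.
Column-greedy (each machine in turn goes to its cheapest remaining job) gives 343 min, worse by 49.
Next-best assignment: Delta→Machine M7, Quanta→Machine M2, Onyx→Machine M6, Flint→Machine M3, Kestrel→Machine M4 = 300 min.
Swapping Onyx↔Delta (Onyx→Machine M4 134 min, Delta→Machine M6 75 min) adds 48.

Min total: 294 min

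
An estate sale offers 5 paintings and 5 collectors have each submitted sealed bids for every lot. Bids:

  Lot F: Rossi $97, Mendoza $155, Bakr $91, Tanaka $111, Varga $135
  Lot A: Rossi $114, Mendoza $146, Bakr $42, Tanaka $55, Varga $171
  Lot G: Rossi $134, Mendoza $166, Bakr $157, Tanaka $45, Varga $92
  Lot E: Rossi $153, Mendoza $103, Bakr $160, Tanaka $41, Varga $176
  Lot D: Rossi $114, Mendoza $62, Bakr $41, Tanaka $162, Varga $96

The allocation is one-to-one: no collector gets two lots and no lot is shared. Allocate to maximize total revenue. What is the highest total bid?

Treat this as an assignment problem: match each collector to one lot.
Optimal: Rossi→Lot E ($153), Mendoza→Lot F ($155), Bakr→Lot G ($157), Tanaka→Lot D ($162), Varga→Lot A ($171) — total 153+155+157+162+171 = $798.
Row-greedy (each collector in turn takes its best remaining lot) gives $743, worse by 55.

Max total: $798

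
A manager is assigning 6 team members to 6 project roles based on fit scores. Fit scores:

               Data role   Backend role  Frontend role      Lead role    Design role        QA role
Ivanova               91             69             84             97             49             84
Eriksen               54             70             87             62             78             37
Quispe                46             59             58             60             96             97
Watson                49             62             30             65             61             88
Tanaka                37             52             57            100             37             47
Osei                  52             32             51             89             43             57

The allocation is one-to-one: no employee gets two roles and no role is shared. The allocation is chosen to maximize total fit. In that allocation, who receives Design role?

Quispe receives Design role.

Optimal: Ivanova→Data role (91 pts), Eriksen→Frontend role (87 pts), Quispe→Design role (96 pts), Watson→QA role (88 pts), Tanaka→Backend role (52 pts), Osei→Lead role (89 pts) — total 91+87+96+88+52+89 = 503 pts.
Max-entry greedy (repeatedly take the single best remaining cell) gives 480 pts, worse by 23.
Next-best assignment: Ivanova→Data role, Eriksen→Backend role, Quispe→Design role, Watson→QA role, Tanaka→Lead role, Osei→Frontend role = 496 pts.
No other one-to-one assignment exceeds 503 pts.
Quispe's own top role is QA role (97 pts), but forcing Quispe→QA role and reassigning the rest optimally gives only 480 pts — worse by 23.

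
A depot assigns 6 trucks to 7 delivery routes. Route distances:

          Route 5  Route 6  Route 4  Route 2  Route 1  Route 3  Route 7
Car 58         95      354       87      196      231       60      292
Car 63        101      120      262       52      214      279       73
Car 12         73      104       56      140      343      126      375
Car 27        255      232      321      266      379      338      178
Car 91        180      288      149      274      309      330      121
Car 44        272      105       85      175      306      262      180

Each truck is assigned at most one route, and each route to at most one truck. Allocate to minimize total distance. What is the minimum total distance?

Minimum total: 617 km

Optimal: Car 58→Route 3 (60 km), Car 63→Route 2 (52 km), Car 12→Route 5 (73 km), Car 27→Route 7 (178 km), Car 91→Route 4 (149 km), Car 44→Route 6 (105 km) — total 60+52+73+178+149+105 = 617 km.
Row-greedy (each truck in turn takes its cheapest remaining route) gives 631 km, worse by 14.
No other one-to-one assignment undercuts 617 km.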